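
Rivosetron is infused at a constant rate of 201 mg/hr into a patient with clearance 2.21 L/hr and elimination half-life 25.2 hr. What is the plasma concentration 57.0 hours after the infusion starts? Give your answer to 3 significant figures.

72.0 µg/mL

Css = rate / CL = 201 / 2.21 = 90.95 µg/mL
k = ln 2 / 25.2 = 0.02751 hr⁻¹
C(t) = Css (1 − e^(−kt)) = 90.95 × (1 − e^(−1.568)) = 90.95 × 0.7915 ≈ 72.0 µg/mL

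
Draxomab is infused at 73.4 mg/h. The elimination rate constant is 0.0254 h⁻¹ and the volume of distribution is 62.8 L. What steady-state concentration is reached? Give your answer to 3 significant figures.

CL = k · V = 0.0254 × 62.8 = 1.595 L/h
Css = rate / CL = 73.4 / 1.595 ≈ 46.0 µg/mL

46.0 µg/mL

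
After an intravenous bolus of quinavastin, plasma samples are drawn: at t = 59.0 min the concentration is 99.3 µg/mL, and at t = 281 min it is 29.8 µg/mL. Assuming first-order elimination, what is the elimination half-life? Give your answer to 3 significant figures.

k = ln(C₁/C₂) / (t₂ − t₁) = ln(99.3/29.8) / (281 − 59.0)
  = 1.204 / 222.0 = 0.005422 min⁻¹
t½ = ln 2 / k = ln 2 / 0.005422 ≈ 128 minutes

128 minutes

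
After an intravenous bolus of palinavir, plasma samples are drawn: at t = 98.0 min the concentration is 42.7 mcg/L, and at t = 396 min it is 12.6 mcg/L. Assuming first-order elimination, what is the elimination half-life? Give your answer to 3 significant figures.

k = ln(C₁/C₂) / (t₂ − t₁) = ln(42.7/12.6) / (396 − 98.0)
  = 1.221 / 298.0 = 0.004096 min⁻¹
t½ = ln 2 / k = ln 2 / 0.004096 ≈ 169 minutes

169 minutes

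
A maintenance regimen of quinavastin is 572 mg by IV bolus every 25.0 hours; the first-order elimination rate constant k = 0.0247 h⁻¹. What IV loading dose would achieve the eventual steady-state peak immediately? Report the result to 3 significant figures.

Accumulation ratio R = 1 / (1 − e^(−kτ)) = 1 / (1 − e^(−0.02470×25.0)) = 1 / (1 − 0.5393) = 2.171
Loading dose = maintenance dose × R = 572 × 2.171 ≈ 1240 mg

1240 mg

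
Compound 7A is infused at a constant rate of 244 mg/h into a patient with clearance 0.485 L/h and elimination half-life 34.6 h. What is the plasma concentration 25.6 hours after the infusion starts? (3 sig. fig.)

202 mg/L

Css = rate / CL = 244 / 0.485 = 503.1 mg/L
k = ln 2 / 34.6 = 0.02003 h⁻¹
C(t) = Css (1 − e^(−kt)) = 503.1 × (1 − e^(−0.5128)) = 503.1 × 0.4012 ≈ 202 mg/L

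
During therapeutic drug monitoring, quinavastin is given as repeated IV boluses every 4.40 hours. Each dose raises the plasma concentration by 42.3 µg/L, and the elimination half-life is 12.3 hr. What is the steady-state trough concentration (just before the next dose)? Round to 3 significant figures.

150 µg/L

k = ln 2 / 12.3 = 0.05635 hr⁻¹
Fraction remaining after one interval: e^(−kτ) = e^(−0.05635 × 4.40) = 0.7804
R = 1 / (1 − 0.7804) = 4.554
Css,max = 42.3 × 4.554 = 192.6 µg/L
Css,min = Css,max × e^(−kτ) = 192.6 × 0.7804 ≈ 150 µg/L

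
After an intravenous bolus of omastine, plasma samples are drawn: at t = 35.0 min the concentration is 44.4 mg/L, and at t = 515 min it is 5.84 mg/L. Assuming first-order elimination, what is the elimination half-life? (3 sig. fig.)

k = ln(C₁/C₂) / (t₂ − t₁) = ln(44.4/5.84) / (515 − 35.0)
  = 2.029 / 480.0 = 0.004226 min⁻¹
t½ = ln 2 / k = ln 2 / 0.004226 ≈ 164 minutes

164 minutes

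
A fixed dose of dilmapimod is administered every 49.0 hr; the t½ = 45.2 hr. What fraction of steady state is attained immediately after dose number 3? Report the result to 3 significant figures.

0.895

k = ln 2 / 45.2 = 0.01534 hr⁻¹
f_n = 1 − e^(−nkτ) = 1 − e^(−3 × 0.01534 × 49.0) = 1 − e^(−2.254) = 1 − 0.1050 ≈ 0.895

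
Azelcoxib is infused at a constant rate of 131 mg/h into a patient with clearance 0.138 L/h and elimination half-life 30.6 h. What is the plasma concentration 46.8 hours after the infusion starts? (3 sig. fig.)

Css = rate / CL = 131 / 0.138 = 949.3 mg/L
k = ln 2 / 30.6 = 0.02265 h⁻¹
C(t) = Css (1 − e^(−kt)) = 949.3 × (1 − e^(−1.060)) = 949.3 × 0.6536 ≈ 620 mg/L

620 mg/L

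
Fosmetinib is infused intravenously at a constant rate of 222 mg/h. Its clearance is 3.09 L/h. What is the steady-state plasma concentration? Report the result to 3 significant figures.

71.8 mg/L

Css = infusion rate / CL = 222 / 3.09 ≈ 71.8 mg/L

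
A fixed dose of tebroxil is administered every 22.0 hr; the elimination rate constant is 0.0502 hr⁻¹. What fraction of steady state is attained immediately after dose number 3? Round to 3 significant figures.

0.964

f_n = 1 − e^(−nkτ) = 1 − e^(−3 × 0.05020 × 22.0) = 1 − e^(−3.313) = 1 − 0.03640 ≈ 0.964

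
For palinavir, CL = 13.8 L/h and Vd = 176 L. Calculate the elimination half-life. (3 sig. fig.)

8.84 hours

k = CL / V = 13.8 / 176 = 0.07841 h⁻¹
t½ = ln 2 / k = ln 2 / 0.07841 ≈ 8.84 hours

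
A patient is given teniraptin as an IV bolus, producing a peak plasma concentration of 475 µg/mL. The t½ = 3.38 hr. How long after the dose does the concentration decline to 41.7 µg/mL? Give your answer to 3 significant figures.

11.9 hours

k = ln 2 / 3.38 = 0.2051 hr⁻¹
C(t) = C₀ e^(−kt)  ⇒  t = ln(C₀/C) / k
t = ln(475/41.7) / 0.2051 = 2.433 / 0.2051 ≈ 11.9 hours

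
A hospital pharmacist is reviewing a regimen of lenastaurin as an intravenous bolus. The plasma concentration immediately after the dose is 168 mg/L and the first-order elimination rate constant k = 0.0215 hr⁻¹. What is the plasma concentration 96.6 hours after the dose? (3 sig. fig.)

C(t) = C₀ e^(−kt) = 168 × e^(−0.02150 × 96.6) = 168 × e^(−2.077) = 168 × 0.1253 ≈ 21.1 mg/L

21.1 mg/L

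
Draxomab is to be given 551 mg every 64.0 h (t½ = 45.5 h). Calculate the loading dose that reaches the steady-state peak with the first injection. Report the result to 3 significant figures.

k = ln 2 / 45.5 = 0.01523 h⁻¹
Accumulation ratio R = 1 / (1 − e^(−kτ)) = 1 / (1 − e^(−0.01523×64.0)) = 1 / (1 − 0.3772) = 1.606
Loading dose = maintenance dose × R = 551 × 1.606 ≈ 885 mg

885 mg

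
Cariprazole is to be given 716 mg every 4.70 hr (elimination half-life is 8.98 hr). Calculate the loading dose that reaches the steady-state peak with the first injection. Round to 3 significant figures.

2350 mg

k = ln 2 / 8.98 = 0.07719 hr⁻¹
Accumulation ratio R = 1 / (1 − e^(−kτ)) = 1 / (1 − e^(−0.07719×4.70)) = 1 / (1 − 0.6957) = 3.287
Loading dose = maintenance dose × R = 716 × 3.287 ≈ 2350 mg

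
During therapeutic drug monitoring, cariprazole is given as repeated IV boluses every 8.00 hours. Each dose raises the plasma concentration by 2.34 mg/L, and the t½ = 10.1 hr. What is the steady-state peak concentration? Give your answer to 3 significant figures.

k = ln 2 / 10.1 = 0.06863 hr⁻¹
Fraction remaining after one interval: e^(−kτ) = e^(−0.06863 × 8.00) = 0.5775
R = 1 / (1 − 0.5775) = 2.367
Css,max = 2.34 × 2.367 ≈ 5.54 mg/L

5.54 mg/L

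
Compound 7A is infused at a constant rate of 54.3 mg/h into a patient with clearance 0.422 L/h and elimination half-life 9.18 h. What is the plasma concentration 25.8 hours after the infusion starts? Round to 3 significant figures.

Css = rate / CL = 54.3 / 0.422 = 128.7 mg/L
k = ln 2 / 9.18 = 0.07551 h⁻¹
C(t) = Css (1 − e^(−kt)) = 128.7 × (1 − e^(−1.948)) = 128.7 × 0.8574 ≈ 110 mg/L

110 mg/L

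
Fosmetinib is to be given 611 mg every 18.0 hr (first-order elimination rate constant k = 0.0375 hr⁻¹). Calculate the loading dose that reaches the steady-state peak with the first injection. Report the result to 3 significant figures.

1240 mg

Accumulation ratio R = 1 / (1 − e^(−kτ)) = 1 / (1 − e^(−0.03750×18.0)) = 1 / (1 − 0.5092) = 2.037
Loading dose = maintenance dose × R = 611 × 2.037 ≈ 1240 mg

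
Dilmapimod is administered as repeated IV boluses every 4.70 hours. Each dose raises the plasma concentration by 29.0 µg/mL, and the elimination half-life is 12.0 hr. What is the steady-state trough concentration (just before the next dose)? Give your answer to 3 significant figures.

93.0 µg/mL

k = ln 2 / 12.0 = 0.05776 hr⁻¹
Fraction remaining after one interval: e^(−kτ) = e^(−0.05776 × 4.70) = 0.7622
R = 1 / (1 − 0.7622) = 4.206
Css,max = 29.0 × 4.206 = 122.0 µg/mL
Css,min = Css,max × e^(−kτ) = 122.0 × 0.7622 ≈ 93.0 µg/mL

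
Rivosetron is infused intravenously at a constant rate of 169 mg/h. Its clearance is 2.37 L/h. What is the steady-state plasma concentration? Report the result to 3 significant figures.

Css = infusion rate / CL = 169 / 2.37 ≈ 71.3 mg/L

71.3 mg/L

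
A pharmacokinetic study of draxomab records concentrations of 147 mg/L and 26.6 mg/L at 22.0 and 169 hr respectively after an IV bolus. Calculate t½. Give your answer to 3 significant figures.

k = ln(C₁/C₂) / (t₂ − t₁) = ln(147/26.6) / (169 − 22.0)
  = 1.710 / 147.0 = 0.01163 hr⁻¹
t½ = ln 2 / k = ln 2 / 0.01163 ≈ 59.6 hours

59.6 hours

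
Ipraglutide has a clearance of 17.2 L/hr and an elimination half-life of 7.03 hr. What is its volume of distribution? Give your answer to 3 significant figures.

174 L

k = ln 2 / t½ = ln 2 / 7.03 = 0.09860 hr⁻¹
V = CL / k = 17.2 / 0.09860 ≈ 174 L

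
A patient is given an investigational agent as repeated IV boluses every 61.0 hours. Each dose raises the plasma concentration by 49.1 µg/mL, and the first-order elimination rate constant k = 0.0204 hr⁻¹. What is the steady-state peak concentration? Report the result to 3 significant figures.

Fraction remaining after one interval: e^(−kτ) = e^(−0.02040 × 61.0) = 0.2881
R = 1 / (1 − 0.2881) = 1.405
Css,max = 49.1 × 1.405 ≈ 69.0 µg/mL

69.0 µg/mL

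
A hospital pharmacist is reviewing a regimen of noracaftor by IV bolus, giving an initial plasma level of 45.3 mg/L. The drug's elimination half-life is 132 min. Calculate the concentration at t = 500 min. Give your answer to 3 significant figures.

3.28 mg/L

k = ln 2 / 132 = 0.005251 min⁻¹
C(t) = C₀ e^(−kt) = 45.3 × e^(−0.005251 × 500) = 45.3 × e^(−2.626) = 45.3 × 0.07240 ≈ 3.28 mg/L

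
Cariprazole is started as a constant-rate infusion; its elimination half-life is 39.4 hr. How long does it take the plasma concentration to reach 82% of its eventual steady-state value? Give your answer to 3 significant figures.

k = ln 2 / 39.4 = 0.01759 hr⁻¹
f = 1 − e^(−kt)  ⇒  t = −ln(1 − f) / k
t = −ln(1 − 0.82) / 0.01759 = 1.715 / 0.01759 ≈ 97.5 hours

97.5 hours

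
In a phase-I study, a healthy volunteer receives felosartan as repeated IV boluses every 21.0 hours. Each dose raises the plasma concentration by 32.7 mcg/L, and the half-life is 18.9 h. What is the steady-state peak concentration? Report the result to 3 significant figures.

60.9 mcg/L

k = ln 2 / 18.9 = 0.03667 h⁻¹
Fraction remaining after one interval: e^(−kτ) = e^(−0.03667 × 21.0) = 0.4629
R = 1 / (1 − 0.4629) = 1.862
Css,max = 32.7 × 1.862 ≈ 60.9 mcg/L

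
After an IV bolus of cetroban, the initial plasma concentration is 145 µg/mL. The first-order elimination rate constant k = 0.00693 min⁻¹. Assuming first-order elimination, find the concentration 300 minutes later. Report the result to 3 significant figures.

18.1 µg/mL

C(t) = C₀ e^(−kt) = 145 × e^(−0.006930 × 300) = 145 × e^(−2.079) = 145 × 0.1251 ≈ 18.1 µg/mL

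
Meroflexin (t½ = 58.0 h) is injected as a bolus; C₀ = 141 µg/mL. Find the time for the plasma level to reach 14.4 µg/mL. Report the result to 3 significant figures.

k = ln 2 / 58.0 = 0.01195 h⁻¹
C(t) = C₀ e^(−kt)  ⇒  t = ln(C₀/C) / k
t = ln(141/14.4) / 0.01195 = 2.282 / 0.01195 ≈ 191 hours

191 hours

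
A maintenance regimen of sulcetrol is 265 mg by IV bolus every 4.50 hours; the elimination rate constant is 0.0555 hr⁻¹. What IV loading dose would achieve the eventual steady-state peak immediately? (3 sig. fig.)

Accumulation ratio R = 1 / (1 − e^(−kτ)) = 1 / (1 − e^(−0.05550×4.50)) = 1 / (1 − 0.7790) = 4.525
Loading dose = maintenance dose × R = 265 × 4.525 ≈ 1200 mg

1200 mg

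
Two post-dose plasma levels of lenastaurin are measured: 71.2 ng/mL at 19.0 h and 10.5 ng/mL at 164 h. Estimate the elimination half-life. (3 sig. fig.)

52.5 hours

k = ln(C₁/C₂) / (t₂ − t₁) = ln(71.2/10.5) / (164 − 19.0)
  = 1.914 / 145.0 = 0.01320 h⁻¹
t½ = ln 2 / k = ln 2 / 0.01320 ≈ 52.5 hours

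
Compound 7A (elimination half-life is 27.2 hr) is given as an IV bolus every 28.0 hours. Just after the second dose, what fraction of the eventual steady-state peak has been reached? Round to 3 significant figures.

0.760

k = ln 2 / 27.2 = 0.02548 hr⁻¹
f_n = 1 − e^(−nkτ) = 1 − e^(−2 × 0.02548 × 28.0) = 1 − e^(−1.427) = 1 − 0.2400 ≈ 0.760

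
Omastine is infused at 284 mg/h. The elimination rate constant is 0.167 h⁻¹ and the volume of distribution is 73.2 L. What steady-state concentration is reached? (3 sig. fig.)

23.2 mg/L

CL = k · V = 0.167 × 73.2 = 12.22 L/h
Css = rate / CL = 284 / 12.22 ≈ 23.2 mg/L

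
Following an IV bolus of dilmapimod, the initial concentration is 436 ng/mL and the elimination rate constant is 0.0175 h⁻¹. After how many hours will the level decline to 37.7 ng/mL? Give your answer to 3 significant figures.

C(t) = C₀ e^(−kt)  ⇒  t = ln(C₀/C) / k
t = ln(436/37.7) / 0.01750 = 2.448 / 0.01750 ≈ 140 hours

140 hours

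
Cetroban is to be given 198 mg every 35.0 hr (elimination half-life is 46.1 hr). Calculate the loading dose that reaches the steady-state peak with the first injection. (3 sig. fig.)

484 mg

k = ln 2 / 46.1 = 0.01504 hr⁻¹
Accumulation ratio R = 1 / (1 − e^(−kτ)) = 1 / (1 − e^(−0.01504×35.0)) = 1 / (1 − 0.5908) = 2.444
Loading dose = maintenance dose × R = 198 × 2.444 ≈ 484 mg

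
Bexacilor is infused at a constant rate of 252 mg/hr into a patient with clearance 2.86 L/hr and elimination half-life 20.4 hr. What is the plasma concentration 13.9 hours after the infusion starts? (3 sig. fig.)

33.2 µg/mL

Css = rate / CL = 252 / 2.86 = 88.11 µg/mL
k = ln 2 / 20.4 = 0.03398 hr⁻¹
C(t) = Css (1 − e^(−kt)) = 88.11 × (1 − e^(−0.4723)) = 88.11 × 0.3764 ≈ 33.2 µg/mL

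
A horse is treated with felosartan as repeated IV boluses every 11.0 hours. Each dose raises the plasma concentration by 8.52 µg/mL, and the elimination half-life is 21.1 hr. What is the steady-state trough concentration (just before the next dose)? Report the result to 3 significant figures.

19.6 µg/mL

k = ln 2 / 21.1 = 0.03285 hr⁻¹
Fraction remaining after one interval: e^(−kτ) = e^(−0.03285 × 11.0) = 0.6967
R = 1 / (1 − 0.6967) = 3.297
Css,max = 8.52 × 3.297 = 28.09 µg/mL
Css,min = Css,max × e^(−kτ) = 28.09 × 0.6967 ≈ 19.6 µg/mL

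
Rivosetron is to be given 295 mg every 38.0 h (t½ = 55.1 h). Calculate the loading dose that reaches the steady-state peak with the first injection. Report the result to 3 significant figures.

k = ln 2 / 55.1 = 0.01258 h⁻¹
Accumulation ratio R = 1 / (1 − e^(−kτ)) = 1 / (1 − e^(−0.01258×38.0)) = 1 / (1 − 0.6200) = 2.632
Loading dose = maintenance dose × R = 295 × 2.632 ≈ 776 mg

776 mg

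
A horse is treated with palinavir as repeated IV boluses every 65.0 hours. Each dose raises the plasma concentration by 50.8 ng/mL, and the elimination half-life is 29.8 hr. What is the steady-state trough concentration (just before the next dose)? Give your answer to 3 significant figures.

k = ln 2 / 29.8 = 0.02326 hr⁻¹
Fraction remaining after one interval: e^(−kτ) = e^(−0.02326 × 65.0) = 0.2205
R = 1 / (1 − 0.2205) = 1.283
Css,max = 50.8 × 1.283 = 65.17 ng/mL
Css,min = Css,max × e^(−kτ) = 65.17 × 0.2205 ≈ 14.4 ng/mL

14.4 ng/mL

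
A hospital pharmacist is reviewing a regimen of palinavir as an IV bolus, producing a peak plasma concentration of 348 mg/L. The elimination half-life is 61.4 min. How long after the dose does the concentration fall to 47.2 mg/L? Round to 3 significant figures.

177 minutes

k = ln 2 / 61.4 = 0.01129 min⁻¹
C(t) = C₀ e^(−kt)  ⇒  t = ln(C₀/C) / k
t = ln(348/47.2) / 0.01129 = 1.998 / 0.01129 ≈ 177 minutes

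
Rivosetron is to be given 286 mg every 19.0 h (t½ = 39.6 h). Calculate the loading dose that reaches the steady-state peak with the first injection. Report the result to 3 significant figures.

k = ln 2 / 39.6 = 0.01750 h⁻¹
Accumulation ratio R = 1 / (1 − e^(−kτ)) = 1 / (1 − e^(−0.01750×19.0)) = 1 / (1 − 0.7171) = 3.535
Loading dose = maintenance dose × R = 286 × 3.535 ≈ 1010 mg

1010 mg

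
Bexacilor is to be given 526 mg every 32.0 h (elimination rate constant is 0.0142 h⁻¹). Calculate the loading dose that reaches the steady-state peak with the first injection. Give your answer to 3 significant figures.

Accumulation ratio R = 1 / (1 − e^(−kτ)) = 1 / (1 − e^(−0.01420×32.0)) = 1 / (1 − 0.6348) = 2.738
Loading dose = maintenance dose × R = 526 × 2.738 ≈ 1440 mg

1440 mg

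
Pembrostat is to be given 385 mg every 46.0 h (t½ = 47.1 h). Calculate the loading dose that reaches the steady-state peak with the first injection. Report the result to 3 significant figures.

k = ln 2 / 47.1 = 0.01472 h⁻¹
Accumulation ratio R = 1 / (1 − e^(−kτ)) = 1 / (1 − e^(−0.01472×46.0)) = 1 / (1 − 0.5082) = 2.033
Loading dose = maintenance dose × R = 385 × 2.033 ≈ 783 mg

783 mg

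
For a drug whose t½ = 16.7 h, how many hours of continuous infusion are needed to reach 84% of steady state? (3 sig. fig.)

44.2 hours

k = ln 2 / 16.7 = 0.04151 h⁻¹
f = 1 − e^(−kt)  ⇒  t = −ln(1 − f) / k
t = −ln(1 − 0.84) / 0.04151 = 1.833 / 0.04151 ≈ 44.2 hours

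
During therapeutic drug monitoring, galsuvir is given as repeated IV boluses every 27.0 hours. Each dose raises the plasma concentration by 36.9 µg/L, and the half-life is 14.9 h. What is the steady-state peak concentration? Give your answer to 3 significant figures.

k = ln 2 / 14.9 = 0.04652 h⁻¹
Fraction remaining after one interval: e^(−kτ) = e^(−0.04652 × 27.0) = 0.2848
R = 1 / (1 − 0.2848) = 1.398
Css,max = 36.9 × 1.398 ≈ 51.6 µg/L

51.6 µg/L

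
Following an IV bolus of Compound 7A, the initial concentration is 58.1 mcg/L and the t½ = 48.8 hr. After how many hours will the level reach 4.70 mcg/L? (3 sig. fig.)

k = ln 2 / 48.8 = 0.01420 hr⁻¹
C(t) = C₀ e^(−kt)  ⇒  t = ln(C₀/C) / k
t = ln(58.1/4.70) / 0.01420 = 2.515 / 0.01420 ≈ 177 hours

177 hours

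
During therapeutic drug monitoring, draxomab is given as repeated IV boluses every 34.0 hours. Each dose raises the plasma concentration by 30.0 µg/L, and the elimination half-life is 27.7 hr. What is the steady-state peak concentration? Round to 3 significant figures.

k = ln 2 / 27.7 = 0.02502 hr⁻¹
Fraction remaining after one interval: e^(−kτ) = e^(−0.02502 × 34.0) = 0.4271
R = 1 / (1 − 0.4271) = 1.745
Css,max = 30.0 × 1.745 ≈ 52.4 µg/L

52.4 µg/L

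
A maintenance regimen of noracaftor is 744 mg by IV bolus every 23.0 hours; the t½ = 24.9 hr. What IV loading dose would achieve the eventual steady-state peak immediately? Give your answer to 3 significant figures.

k = ln 2 / 24.9 = 0.02784 hr⁻¹
Accumulation ratio R = 1 / (1 − e^(−kτ)) = 1 / (1 − e^(−0.02784×23.0)) = 1 / (1 − 0.5272) = 2.115
Loading dose = maintenance dose × R = 744 × 2.115 ≈ 1570 mg

1570 mg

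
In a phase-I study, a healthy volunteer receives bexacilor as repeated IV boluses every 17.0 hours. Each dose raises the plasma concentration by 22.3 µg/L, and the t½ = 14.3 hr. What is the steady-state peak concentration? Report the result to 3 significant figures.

39.7 µg/L

k = ln 2 / 14.3 = 0.04847 hr⁻¹
Fraction remaining after one interval: e^(−kτ) = e^(−0.04847 × 17.0) = 0.4387
R = 1 / (1 − 0.4387) = 1.781
Css,max = 22.3 × 1.781 ≈ 39.7 µg/L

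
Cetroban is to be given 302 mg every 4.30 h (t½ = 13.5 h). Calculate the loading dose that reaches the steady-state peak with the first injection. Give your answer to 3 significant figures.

1520 mg

k = ln 2 / 13.5 = 0.05134 h⁻¹
Accumulation ratio R = 1 / (1 − e^(−kτ)) = 1 / (1 − e^(−0.05134×4.30)) = 1 / (1 − 0.8019) = 5.048
Loading dose = maintenance dose × R = 302 × 5.048 ≈ 1520 mg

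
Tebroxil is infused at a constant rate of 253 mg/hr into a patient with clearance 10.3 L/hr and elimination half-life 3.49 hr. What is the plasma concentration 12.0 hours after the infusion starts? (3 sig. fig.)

Css = rate / CL = 253 / 10.3 = 24.56 µg/mL
k = ln 2 / 3.49 = 0.1986 hr⁻¹
C(t) = Css (1 − e^(−kt)) = 24.56 × (1 − e^(−2.383)) = 24.56 × 0.9078 ≈ 22.3 µg/mL

22.3 µg/mL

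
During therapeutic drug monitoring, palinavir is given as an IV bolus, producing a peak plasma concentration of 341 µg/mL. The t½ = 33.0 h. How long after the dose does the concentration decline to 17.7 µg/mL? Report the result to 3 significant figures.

k = ln 2 / 33.0 = 0.02100 h⁻¹
C(t) = C₀ e^(−kt)  ⇒  t = ln(C₀/C) / k
t = ln(341/17.7) / 0.02100 = 2.958 / 0.02100 ≈ 141 hours

141 hours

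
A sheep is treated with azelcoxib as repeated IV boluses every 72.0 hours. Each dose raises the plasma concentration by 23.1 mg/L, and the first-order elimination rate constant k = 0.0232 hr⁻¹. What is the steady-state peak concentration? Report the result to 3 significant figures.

Fraction remaining after one interval: e^(−kτ) = e^(−0.02320 × 72.0) = 0.1882
R = 1 / (1 − 0.1882) = 1.232
Css,max = 23.1 × 1.232 ≈ 28.5 mg/L

28.5 mg/L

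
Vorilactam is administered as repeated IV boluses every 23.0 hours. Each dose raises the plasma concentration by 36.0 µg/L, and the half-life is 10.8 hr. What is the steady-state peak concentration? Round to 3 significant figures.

46.7 µg/L

k = ln 2 / 10.8 = 0.06418 hr⁻¹
Fraction remaining after one interval: e^(−kτ) = e^(−0.06418 × 23.0) = 0.2285
R = 1 / (1 − 0.2285) = 1.296
Css,max = 36.0 × 1.296 ≈ 46.7 µg/L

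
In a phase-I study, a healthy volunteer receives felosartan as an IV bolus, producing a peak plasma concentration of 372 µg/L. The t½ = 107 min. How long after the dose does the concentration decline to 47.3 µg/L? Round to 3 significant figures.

318 minutes

k = ln 2 / 107 = 0.006478 min⁻¹
C(t) = C₀ e^(−kt)  ⇒  t = ln(C₀/C) / k
t = ln(372/47.3) / 0.006478 = 2.062 / 0.006478 ≈ 318 minutes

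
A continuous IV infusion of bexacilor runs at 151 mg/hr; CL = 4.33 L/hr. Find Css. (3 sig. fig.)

Css = infusion rate / CL = 151 / 4.33 ≈ 34.9 µg/mL

34.9 µg/mL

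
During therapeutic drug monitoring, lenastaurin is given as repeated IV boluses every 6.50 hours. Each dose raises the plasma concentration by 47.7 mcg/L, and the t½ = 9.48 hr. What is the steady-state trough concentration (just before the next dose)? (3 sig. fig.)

78.4 mcg/L

k = ln 2 / 9.48 = 0.07312 hr⁻¹
Fraction remaining after one interval: e^(−kτ) = e^(−0.07312 × 6.50) = 0.6217
R = 1 / (1 − 0.6217) = 2.644
Css,max = 47.7 × 2.644 = 126.1 mcg/L
Css,min = Css,max × e^(−kτ) = 126.1 × 0.6217 ≈ 78.4 mcg/L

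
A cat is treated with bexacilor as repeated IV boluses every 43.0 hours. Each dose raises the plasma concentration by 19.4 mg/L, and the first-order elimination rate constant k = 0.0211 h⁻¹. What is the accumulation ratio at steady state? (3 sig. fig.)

Fraction remaining after one interval: e^(−kτ) = e^(−0.02110 × 43.0) = 0.4036
R = 1 / (1 − 0.4036) = 1 / 0.5964 ≈ 1.68

1.68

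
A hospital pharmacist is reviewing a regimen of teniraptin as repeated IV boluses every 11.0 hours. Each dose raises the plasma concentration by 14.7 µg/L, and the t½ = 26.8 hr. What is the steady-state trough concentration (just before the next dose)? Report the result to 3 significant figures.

k = ln 2 / 26.8 = 0.02586 hr⁻¹
Fraction remaining after one interval: e^(−kτ) = e^(−0.02586 × 11.0) = 0.7524
R = 1 / (1 − 0.7524) = 4.039
Css,max = 14.7 × 4.039 = 59.37 µg/L
Css,min = Css,max × e^(−kτ) = 59.37 × 0.7524 ≈ 44.7 µg/L

44.7 µg/L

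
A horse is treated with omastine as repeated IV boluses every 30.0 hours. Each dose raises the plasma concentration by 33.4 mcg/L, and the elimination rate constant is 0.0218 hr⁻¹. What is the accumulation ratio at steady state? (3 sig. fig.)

2.08

Fraction remaining after one interval: e^(−kτ) = e^(−0.02180 × 30.0) = 0.5200
R = 1 / (1 − 0.5200) = 1 / 0.4800 ≈ 2.08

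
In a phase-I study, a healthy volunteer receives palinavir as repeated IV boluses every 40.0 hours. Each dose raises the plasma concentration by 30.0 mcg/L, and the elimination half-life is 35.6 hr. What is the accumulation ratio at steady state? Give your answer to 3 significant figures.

k = ln 2 / 35.6 = 0.01947 hr⁻¹
Fraction remaining after one interval: e^(−kτ) = e^(−0.01947 × 40.0) = 0.4589
R = 1 / (1 − 0.4589) = 1 / 0.5411 ≈ 1.85

1.85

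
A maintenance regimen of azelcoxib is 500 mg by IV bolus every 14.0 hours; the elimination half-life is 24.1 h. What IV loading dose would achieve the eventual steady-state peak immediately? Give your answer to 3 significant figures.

1510 mg

k = ln 2 / 24.1 = 0.02876 h⁻¹
Accumulation ratio R = 1 / (1 − e^(−kτ)) = 1 / (1 − e^(−0.02876×14.0)) = 1 / (1 − 0.6685) = 3.017
Loading dose = maintenance dose × R = 500 × 3.017 ≈ 1510 mg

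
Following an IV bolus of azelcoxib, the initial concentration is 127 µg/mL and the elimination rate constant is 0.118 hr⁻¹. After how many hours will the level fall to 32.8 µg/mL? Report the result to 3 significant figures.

11.5 hours

C(t) = C₀ e^(−kt)  ⇒  t = ln(C₀/C) / k
t = ln(127/32.8) / 0.1180 = 1.354 / 0.1180 ≈ 11.5 hours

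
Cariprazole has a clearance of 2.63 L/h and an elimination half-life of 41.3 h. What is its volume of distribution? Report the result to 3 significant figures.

k = ln 2 / t½ = ln 2 / 41.3 = 0.01678 h⁻¹
V = CL / k = 2.63 / 0.01678 ≈ 157 L

157 L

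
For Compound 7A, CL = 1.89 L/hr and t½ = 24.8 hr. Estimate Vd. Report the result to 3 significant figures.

k = ln 2 / t½ = ln 2 / 24.8 = 0.02795 hr⁻¹
V = CL / k = 1.89 / 0.02795 ≈ 67.6 L

67.6 L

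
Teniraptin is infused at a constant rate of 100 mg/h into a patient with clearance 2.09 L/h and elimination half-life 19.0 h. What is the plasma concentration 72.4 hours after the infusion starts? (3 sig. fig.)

Css = rate / CL = 100 / 2.09 = 47.85 mg/L
k = ln 2 / 19.0 = 0.03648 h⁻¹
C(t) = Css (1 − e^(−kt)) = 47.85 × (1 − e^(−2.641)) = 47.85 × 0.9287 ≈ 44.4 mg/L

44.4 mg/L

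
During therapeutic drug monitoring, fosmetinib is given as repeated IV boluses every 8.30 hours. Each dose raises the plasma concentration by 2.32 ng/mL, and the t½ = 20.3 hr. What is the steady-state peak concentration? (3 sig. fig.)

9.40 ng/mL

k = ln 2 / 20.3 = 0.03415 hr⁻¹
Fraction remaining after one interval: e^(−kτ) = e^(−0.03415 × 8.30) = 0.7532
R = 1 / (1 − 0.7532) = 4.052
Css,max = 2.32 × 4.052 ≈ 9.40 ng/mL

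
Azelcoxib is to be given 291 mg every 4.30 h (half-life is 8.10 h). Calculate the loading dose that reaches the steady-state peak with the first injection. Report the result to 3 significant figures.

945 mg

k = ln 2 / 8.10 = 0.08557 h⁻¹
Accumulation ratio R = 1 / (1 − e^(−kτ)) = 1 / (1 − e^(−0.08557×4.30)) = 1 / (1 − 0.6921) = 3.248
Loading dose = maintenance dose × R = 291 × 3.248 ≈ 945 mg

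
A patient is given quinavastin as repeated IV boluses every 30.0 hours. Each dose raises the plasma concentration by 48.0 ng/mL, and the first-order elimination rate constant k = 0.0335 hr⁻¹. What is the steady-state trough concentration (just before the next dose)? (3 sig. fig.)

Fraction remaining after one interval: e^(−kτ) = e^(−0.03350 × 30.0) = 0.3660
R = 1 / (1 − 0.3660) = 1.577
Css,max = 48.0 × 1.577 = 75.72 ng/mL
Css,min = Css,max × e^(−kτ) = 75.72 × 0.3660 ≈ 27.7 ng/mL

27.7 ng/mL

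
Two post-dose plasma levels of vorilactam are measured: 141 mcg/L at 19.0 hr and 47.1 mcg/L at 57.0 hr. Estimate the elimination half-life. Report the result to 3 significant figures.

k = ln(C₁/C₂) / (t₂ − t₁) = ln(141/47.1) / (57.0 − 19.0)
  = 1.096 / 38.00 = 0.02885 hr⁻¹
t½ = ln 2 / k = ln 2 / 0.02885 ≈ 24.0 hours

24.0 hours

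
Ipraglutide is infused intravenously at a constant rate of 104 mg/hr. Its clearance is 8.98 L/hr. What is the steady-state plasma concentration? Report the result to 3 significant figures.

Css = infusion rate / CL = 104 / 8.98 ≈ 11.6 mg/L

11.6 mg/L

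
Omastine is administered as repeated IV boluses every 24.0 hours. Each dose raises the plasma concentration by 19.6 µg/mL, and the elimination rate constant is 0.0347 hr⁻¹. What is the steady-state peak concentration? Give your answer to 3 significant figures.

Fraction remaining after one interval: e^(−kτ) = e^(−0.03470 × 24.0) = 0.4348
R = 1 / (1 − 0.4348) = 1.769
Css,max = 19.6 × 1.769 ≈ 34.7 µg/mL

34.7 µg/mL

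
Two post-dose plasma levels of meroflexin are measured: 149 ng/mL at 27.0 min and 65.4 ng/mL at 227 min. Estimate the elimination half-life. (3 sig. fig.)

168 minutes

k = ln(C₁/C₂) / (t₂ − t₁) = ln(149/65.4) / (227 − 27.0)
  = 0.8234 / 200.0 = 0.004117 min⁻¹
t½ = ln 2 / k = ln 2 / 0.004117 ≈ 168 minutes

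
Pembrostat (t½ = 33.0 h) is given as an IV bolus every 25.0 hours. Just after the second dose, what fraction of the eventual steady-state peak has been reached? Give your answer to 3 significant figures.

0.650

k = ln 2 / 33.0 = 0.02100 h⁻¹
f_n = 1 − e^(−nkτ) = 1 − e^(−2 × 0.02100 × 25.0) = 1 − e^(−1.050) = 1 − 0.3499 ≈ 0.650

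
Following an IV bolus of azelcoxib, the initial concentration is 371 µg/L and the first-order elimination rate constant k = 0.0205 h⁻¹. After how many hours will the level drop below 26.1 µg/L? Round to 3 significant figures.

129 hours

C(t) = C₀ e^(−kt)  ⇒  t = ln(C₀/C) / k
t = ln(371/26.1) / 0.02050 = 2.654 / 0.02050 ≈ 129 hours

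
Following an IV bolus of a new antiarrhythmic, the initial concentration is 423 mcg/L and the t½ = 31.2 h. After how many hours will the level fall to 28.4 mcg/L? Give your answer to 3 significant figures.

122 hours

k = ln 2 / 31.2 = 0.02222 h⁻¹
C(t) = C₀ e^(−kt)  ⇒  t = ln(C₀/C) / k
t = ln(423/28.4) / 0.02222 = 2.701 / 0.02222 ≈ 122 hours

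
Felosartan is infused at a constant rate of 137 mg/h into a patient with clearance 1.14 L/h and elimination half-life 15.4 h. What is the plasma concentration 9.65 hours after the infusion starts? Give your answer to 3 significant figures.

42.3 µg/mL

Css = rate / CL = 137 / 1.14 = 120.2 µg/mL
k = ln 2 / 15.4 = 0.04501 h⁻¹
C(t) = Css (1 − e^(−kt)) = 120.2 × (1 − e^(−0.4343)) = 120.2 × 0.3523 ≈ 42.3 µg/mL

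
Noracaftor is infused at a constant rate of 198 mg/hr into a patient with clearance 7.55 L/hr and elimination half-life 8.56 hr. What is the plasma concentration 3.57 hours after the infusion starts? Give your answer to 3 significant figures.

Css = rate / CL = 198 / 7.55 = 26.23 µg/mL
k = ln 2 / 8.56 = 0.08098 hr⁻¹
C(t) = Css (1 − e^(−kt)) = 26.23 × (1 − e^(−0.2891)) = 26.23 × 0.2510 ≈ 6.58 µg/mL

6.58 µg/mL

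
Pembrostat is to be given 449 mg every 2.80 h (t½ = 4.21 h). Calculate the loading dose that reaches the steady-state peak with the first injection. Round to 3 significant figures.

k = ln 2 / 4.21 = 0.1646 h⁻¹
Accumulation ratio R = 1 / (1 − e^(−kτ)) = 1 / (1 − e^(−0.1646×2.80)) = 1 / (1 − 0.6307) = 2.707
Loading dose = maintenance dose × R = 449 × 2.707 ≈ 1220 mg

1220 mg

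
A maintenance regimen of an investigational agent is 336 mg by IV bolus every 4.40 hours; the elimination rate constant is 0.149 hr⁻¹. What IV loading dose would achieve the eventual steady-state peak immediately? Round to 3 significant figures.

Accumulation ratio R = 1 / (1 − e^(−kτ)) = 1 / (1 − e^(−0.1490×4.40)) = 1 / (1 − 0.5191) = 2.080
Loading dose = maintenance dose × R = 336 × 2.080 ≈ 699 mg

699 mg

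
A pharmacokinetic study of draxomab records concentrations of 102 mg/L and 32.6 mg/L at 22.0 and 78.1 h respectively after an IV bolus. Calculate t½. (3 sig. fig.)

34.1 hours

k = ln(C₁/C₂) / (t₂ − t₁) = ln(102/32.6) / (78.1 − 22.0)
  = 1.141 / 56.10 = 0.02033 h⁻¹
t½ = ln 2 / k = ln 2 / 0.02033 ≈ 34.1 hours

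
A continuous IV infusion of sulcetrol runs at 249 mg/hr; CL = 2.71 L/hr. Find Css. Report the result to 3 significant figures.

91.9 µg/mL

Css = infusion rate / CL = 249 / 2.71 ≈ 91.9 µg/mL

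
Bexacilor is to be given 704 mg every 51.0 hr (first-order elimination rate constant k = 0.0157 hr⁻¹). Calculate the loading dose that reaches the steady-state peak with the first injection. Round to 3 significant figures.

Accumulation ratio R = 1 / (1 − e^(−kτ)) = 1 / (1 − e^(−0.01570×51.0)) = 1 / (1 − 0.4490) = 1.815
Loading dose = maintenance dose × R = 704 × 1.815 ≈ 1280 mg

1280 mg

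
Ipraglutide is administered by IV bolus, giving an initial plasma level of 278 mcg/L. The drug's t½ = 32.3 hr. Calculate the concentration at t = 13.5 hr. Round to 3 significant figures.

208 mcg/L

k = ln 2 / 32.3 = 0.02146 hr⁻¹
13.5 hr is 0.4180 half-lives, so C = 278 × (1/2)^0.4180 = 278 × 0.7485 ≈ 208 mcg/L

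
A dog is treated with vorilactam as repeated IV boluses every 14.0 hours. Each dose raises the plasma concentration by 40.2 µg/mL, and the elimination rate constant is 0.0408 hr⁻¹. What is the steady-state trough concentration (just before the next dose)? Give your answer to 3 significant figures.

52.2 µg/mL

Fraction remaining after one interval: e^(−kτ) = e^(−0.04080 × 14.0) = 0.5648
R = 1 / (1 − 0.5648) = 2.298
Css,max = 40.2 × 2.298 = 92.38 µg/mL
Css,min = Css,max × e^(−kτ) = 92.38 × 0.5648 ≈ 52.2 µg/mL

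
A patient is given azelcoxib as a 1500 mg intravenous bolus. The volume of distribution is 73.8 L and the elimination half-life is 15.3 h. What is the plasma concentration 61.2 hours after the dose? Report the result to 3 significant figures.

1.27 µg/mL

C₀ = dose / V = 1500 / 73.8 = 20.33 µg/mL
k = ln 2 / 15.3 = 0.04530 h⁻¹
C(t) = C₀ e^(−kt) = 20.33 × e^(−0.04530 × 61.2) = 20.33 × e^(−2.773) = 20.33 × 0.06250 ≈ 1.27 µg/mL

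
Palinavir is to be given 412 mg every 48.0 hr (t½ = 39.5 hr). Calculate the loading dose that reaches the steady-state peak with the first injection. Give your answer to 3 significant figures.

724 mg

k = ln 2 / 39.5 = 0.01755 hr⁻¹
Accumulation ratio R = 1 / (1 − e^(−kτ)) = 1 / (1 − e^(−0.01755×48.0)) = 1 / (1 − 0.4307) = 1.757
Loading dose = maintenance dose × R = 412 × 1.757 ≈ 724 mg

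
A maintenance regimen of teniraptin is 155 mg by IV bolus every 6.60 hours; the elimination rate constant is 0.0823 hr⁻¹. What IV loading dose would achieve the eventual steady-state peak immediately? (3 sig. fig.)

Accumulation ratio R = 1 / (1 − e^(−kτ)) = 1 / (1 − e^(−0.08230×6.60)) = 1 / (1 − 0.5809) = 2.386
Loading dose = maintenance dose × R = 155 × 2.386 ≈ 370 mg

370 mg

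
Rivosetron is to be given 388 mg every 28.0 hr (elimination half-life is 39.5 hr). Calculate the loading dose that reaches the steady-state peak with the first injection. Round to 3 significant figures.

k = ln 2 / 39.5 = 0.01755 hr⁻¹
Accumulation ratio R = 1 / (1 − e^(−kτ)) = 1 / (1 − e^(−0.01755×28.0)) = 1 / (1 − 0.6118) = 2.576
Loading dose = maintenance dose × R = 388 × 2.576 ≈ 999 mg

999 mg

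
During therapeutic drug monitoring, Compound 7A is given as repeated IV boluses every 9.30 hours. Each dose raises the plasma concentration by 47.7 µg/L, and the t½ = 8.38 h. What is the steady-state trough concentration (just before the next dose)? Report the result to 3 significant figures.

41.2 µg/L

k = ln 2 / 8.38 = 0.08271 h⁻¹
Fraction remaining after one interval: e^(−kτ) = e^(−0.08271 × 9.30) = 0.4634
R = 1 / (1 − 0.4634) = 1.863
Css,max = 47.7 × 1.863 = 88.89 µg/L
Css,min = Css,max × e^(−kτ) = 88.89 × 0.4634 ≈ 41.2 µg/L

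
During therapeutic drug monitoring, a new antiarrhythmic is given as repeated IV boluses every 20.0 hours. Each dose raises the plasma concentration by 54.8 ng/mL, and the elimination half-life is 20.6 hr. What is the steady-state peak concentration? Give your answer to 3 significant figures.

112 ng/mL

k = ln 2 / 20.6 = 0.03365 hr⁻¹
Fraction remaining after one interval: e^(−kτ) = e^(−0.03365 × 20.0) = 0.5102
R = 1 / (1 − 0.5102) = 2.042
Css,max = 54.8 × 2.042 ≈ 112 ng/mL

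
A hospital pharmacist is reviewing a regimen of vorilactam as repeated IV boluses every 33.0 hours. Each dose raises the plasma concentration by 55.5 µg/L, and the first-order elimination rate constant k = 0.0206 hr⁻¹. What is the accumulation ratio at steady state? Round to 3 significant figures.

Fraction remaining after one interval: e^(−kτ) = e^(−0.02060 × 33.0) = 0.5067
R = 1 / (1 − 0.5067) = 1 / 0.4933 ≈ 2.03

2.03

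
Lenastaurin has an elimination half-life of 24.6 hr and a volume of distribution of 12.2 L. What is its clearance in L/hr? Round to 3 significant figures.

0.344 L/hr

k = ln 2 / t½ = ln 2 / 24.6 = 0.02818 hr⁻¹
CL = k · V = 0.02818 × 12.2 ≈ 0.344 L/hr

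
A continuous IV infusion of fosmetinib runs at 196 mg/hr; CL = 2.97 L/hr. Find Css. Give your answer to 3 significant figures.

66.0 mg/L

Css = infusion rate / CL = 196 / 2.97 ≈ 66.0 mg/L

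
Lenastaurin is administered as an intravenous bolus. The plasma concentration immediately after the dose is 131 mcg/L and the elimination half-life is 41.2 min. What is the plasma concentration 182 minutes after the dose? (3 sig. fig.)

6.13 mcg/L

k = ln 2 / 41.2 = 0.01682 min⁻¹
C(t) = C₀ e^(−kt) = 131 × e^(−0.01682 × 182) = 131 × e^(−3.062) = 131 × 0.04680 ≈ 6.13 mcg/L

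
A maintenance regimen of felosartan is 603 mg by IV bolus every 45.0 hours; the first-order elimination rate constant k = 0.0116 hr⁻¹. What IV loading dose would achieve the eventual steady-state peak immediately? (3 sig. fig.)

1480 mg

Accumulation ratio R = 1 / (1 − e^(−kτ)) = 1 / (1 − e^(−0.01160×45.0)) = 1 / (1 − 0.5933) = 2.459
Loading dose = maintenance dose × R = 603 × 2.459 ≈ 1480 mg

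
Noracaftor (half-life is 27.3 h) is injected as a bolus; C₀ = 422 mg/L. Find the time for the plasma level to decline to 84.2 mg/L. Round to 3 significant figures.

63.5 hours

k = ln 2 / 27.3 = 0.02539 h⁻¹
C(t) = C₀ e^(−kt)  ⇒  t = ln(C₀/C) / k
t = ln(422/84.2) / 0.02539 = 1.612 / 0.02539 ≈ 63.5 hours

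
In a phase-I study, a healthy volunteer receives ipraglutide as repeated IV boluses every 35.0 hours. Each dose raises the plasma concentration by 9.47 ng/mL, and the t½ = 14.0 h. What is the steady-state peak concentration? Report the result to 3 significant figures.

11.5 ng/mL

k = ln 2 / 14.0 = 0.04951 h⁻¹
Fraction remaining after one interval: e^(−kτ) = e^(−0.04951 × 35.0) = 0.1768
R = 1 / (1 − 0.1768) = 1.215
Css,max = 9.47 × 1.215 ≈ 11.5 ng/mL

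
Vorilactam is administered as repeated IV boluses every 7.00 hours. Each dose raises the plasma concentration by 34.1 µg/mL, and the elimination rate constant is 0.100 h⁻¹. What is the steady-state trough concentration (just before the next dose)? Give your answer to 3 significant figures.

Fraction remaining after one interval: e^(−kτ) = e^(−0.1000 × 7.00) = 0.4966
R = 1 / (1 − 0.4966) = 1.986
Css,max = 34.1 × 1.986 = 67.74 µg/mL
Css,min = Css,max × e^(−kτ) = 67.74 × 0.4966 ≈ 33.6 µg/mL

33.6 µg/mL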